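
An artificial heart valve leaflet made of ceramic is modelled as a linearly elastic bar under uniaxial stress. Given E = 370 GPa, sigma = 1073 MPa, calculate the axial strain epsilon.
Model: a linearly elastic bar under uniaxial stress, so sigma = E·epsilon.
Solve for epsilon: epsilon = sigma / E.
Convert to SI units:
  E = 370 GPa = 3.7 × 10¹¹ Pa
  sigma = 1073 MPa = 1.073 × 10⁹ Pa
Substitute:
  epsilon = (1.073 × 10⁹) / (3.7 × 10¹¹)
  epsilon = 0.0029
Final answer: epsilon = 0.0029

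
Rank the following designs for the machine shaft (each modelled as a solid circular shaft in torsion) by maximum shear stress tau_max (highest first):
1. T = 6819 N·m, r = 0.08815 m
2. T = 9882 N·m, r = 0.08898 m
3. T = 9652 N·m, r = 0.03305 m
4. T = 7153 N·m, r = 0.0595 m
Model: a solid circular shaft in torsion, so tau_max = (2·T) / (π·r^3) (SI units).
  Case 1: tau_max = (2 × 6819) / (π × 0.08815^3) = 6.338 × 10⁶ Pa = 6.338 MPa
  Case 2: tau_max = (2 × 9882) / (π × 0.08898^3) = 8.93 × 10⁶ Pa = 8.93 MPa
  Case 3: tau_max = (2 × 9652) / (π × 0.03305^3) = 1.702 × 10⁸ Pa = 170.2 MPa
  Case 4: tau_max = (2 × 7153) / (π × 0.0595^3) = 2.162 × 10⁷ Pa = 21.62 MPa
Ordering: 170.2 MPa (case 3) > 21.62 MPa (case 4) > 8.93 MPa (case 2) > 6.338 MPa (case 1)
Final answer: 3, 4, 2, 1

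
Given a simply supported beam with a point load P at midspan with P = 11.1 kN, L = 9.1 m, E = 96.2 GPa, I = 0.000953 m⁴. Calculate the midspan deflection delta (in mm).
Model: a simply supported beam with a point load P at midspan, so delta = (P·L^3) / (48·E·I).
Convert to SI units:
  P = 11.1 kN = 11100 N
  E = 96.2 GPa = 9.62 × 10¹⁰ Pa
Substitute:
  delta = (11100 × 9.1^3) / (48 × (9.62 × 10¹⁰) × 0.000953)
  delta = 0.001901 m
Convert: delta = 0.001901 m = 1.901 mm
Final answer: delta = 1.901 mm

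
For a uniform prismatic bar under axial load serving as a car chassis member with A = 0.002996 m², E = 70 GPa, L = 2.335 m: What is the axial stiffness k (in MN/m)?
Model: a uniform prismatic bar under axial load, so k = (A·E) / L.
Convert to SI units:
  E = 70 GPa = 7 × 10¹⁰ Pa
Substitute:
  k = (0.002996 × (7 × 10¹⁰)) / 2.335
  k = 8.982 × 10⁷ N/m
Convert: k = 8.982 × 10⁷ N/m = 89.82 MN/m
Final answer: k = 89.82 MN/m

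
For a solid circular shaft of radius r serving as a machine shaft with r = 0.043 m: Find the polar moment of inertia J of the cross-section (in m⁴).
Model: a solid circular shaft of radius r, so J = (π·r^4) / 2.
Substitute:
  J = (π × 0.043^4) / 2
  J = 5.37 × 10⁻⁶ m⁴
Final answer: J = 5.37 × 10⁻⁶ m⁴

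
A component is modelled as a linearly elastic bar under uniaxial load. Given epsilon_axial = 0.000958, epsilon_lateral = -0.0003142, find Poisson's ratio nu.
Model: a linearly elastic bar under uniaxial load, so epsilon_lateral = -nu·epsilon_axial.
Solve for nu: nu = -epsilon_lateral / epsilon_axial.
Substitute:
  nu = -(-0.0003142) / 0.000958
  nu = 0.328
Final answer: nu = 0.328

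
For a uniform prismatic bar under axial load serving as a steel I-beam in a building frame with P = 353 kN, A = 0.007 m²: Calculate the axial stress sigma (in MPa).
Model: a uniform prismatic bar under axial load, so sigma = P / A.
Convert to SI units:
  P = 353 kN = 353000 N
Substitute:
  sigma = 353000 / 0.007
  sigma = 5.043 × 10⁷ Pa
Convert: sigma = 5.043 × 10⁷ Pa = 50.43 MPa
Final answer: sigma = 50.43 MPa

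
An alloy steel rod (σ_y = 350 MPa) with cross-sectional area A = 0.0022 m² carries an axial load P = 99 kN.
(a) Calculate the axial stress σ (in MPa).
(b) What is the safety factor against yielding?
(a) Axial stress σ = P/A. Convert P = 99 kN = 99000 N.
  σ = 99000 / 0.0022 = 4.5 × 10⁷ Pa = 45 MPa
(b) Safety factor SF = σ_y/σ = 350 / 45 = 7.778
Final answer: (a) σ = 45 MPa, (b) SF = 7.778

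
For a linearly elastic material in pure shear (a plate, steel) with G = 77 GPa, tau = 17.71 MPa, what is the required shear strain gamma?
Model: a linearly elastic material in pure shear, so tau = G·gamma.
Solve for gamma: gamma = tau / G.
Convert to SI units:
  G = 77 GPa = 7.7 × 10¹⁰ Pa
  tau = 17.71 MPa = 1.771 × 10⁷ Pa
Substitute:
  gamma = (1.771 × 10⁷) / (7.7 × 10¹⁰)
  gamma = 0.00023
Final answer: gamma = 0.00023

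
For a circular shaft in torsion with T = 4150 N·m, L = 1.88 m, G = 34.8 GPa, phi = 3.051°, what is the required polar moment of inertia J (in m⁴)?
Model: a circular shaft in torsion, so phi = (T·L) / (G·J).
Solve for J: J = (T·L) / (phi·G).
Convert to SI units:
  G = 34.8 GPa = 3.48 × 10¹⁰ Pa
  phi = 3.051° = 0.05325 rad
Substitute:
  J = (4150 × 1.88) / (0.05325 × (3.48 × 10¹⁰))
  J = 4.21 × 10⁻⁶ m⁴
Final answer: J = 4.21 × 10⁻⁶ m⁴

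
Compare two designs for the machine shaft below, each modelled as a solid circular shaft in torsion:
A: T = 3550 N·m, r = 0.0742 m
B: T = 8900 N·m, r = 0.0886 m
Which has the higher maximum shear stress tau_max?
Model: a solid circular shaft in torsion, so tau_max = (2·T) / (π·r^3) (SI units).
  A: tau_max = (2 × 3550) / (π × 0.0742^3) = 5.532 × 10⁶ Pa = 5.532 MPa
  B: tau_max = (2 × 8900) / (π × 0.0886^3) = 8.146 × 10⁶ Pa = 8.146 MPa
8.146 MPa > 5.532 MPa, so B is larger.
Final answer: B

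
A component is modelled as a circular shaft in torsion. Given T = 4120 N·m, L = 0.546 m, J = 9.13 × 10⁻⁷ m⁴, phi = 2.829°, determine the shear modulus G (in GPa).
Model: a circular shaft in torsion, so phi = (T·L) / (G·J).
Solve for G: G = (T·L) / (phi·J).
Convert to SI units:
  phi = 2.829° = 0.04938 rad
Substitute:
  G = (4120 × 0.546) / (0.04938 × (9.13 × 10⁻⁷))
  G = 4.99 × 10¹⁰ Pa
Convert: G = 4.99 × 10¹⁰ Pa = 49.9 GPa
Final answer: G = 49.9 GPa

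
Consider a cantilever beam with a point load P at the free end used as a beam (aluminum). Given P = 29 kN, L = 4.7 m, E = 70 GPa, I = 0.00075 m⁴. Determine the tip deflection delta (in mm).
Model: a cantilever beam with a point load P at the free end, so delta = (P·L^3) / (3·E·I).
Convert to SI units:
  P = 29 kN = 29000 N
  E = 70 GPa = 7 × 10¹⁰ Pa
Substitute:
  delta = (29000 × 4.7^3) / (3 × (7 × 10¹⁰) × 0.00075)
  delta = 0.01912 m
Convert: delta = 0.01912 m = 19.12 mm
Final answer: delta = 19.12 mm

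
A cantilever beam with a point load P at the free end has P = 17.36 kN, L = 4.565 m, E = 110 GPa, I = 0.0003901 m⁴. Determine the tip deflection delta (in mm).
Model: a cantilever beam with a point load P at the free end, so delta = (P·L^3) / (3·E·I).
Convert to SI units:
  P = 17.36 kN = 17360 N
  E = 110 GPa = 1.1 × 10¹¹ Pa
Substitute:
  delta = (17360 × 4.565^3) / (3 × (1.1 × 10¹¹) × 0.0003901)
  delta = 0.01283 m
Convert: delta = 0.01283 m = 12.83 mm
Final answer: delta = 12.83 mm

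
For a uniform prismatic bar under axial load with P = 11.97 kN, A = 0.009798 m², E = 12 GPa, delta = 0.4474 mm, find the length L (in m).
Model: a uniform prismatic bar under axial load, so delta = (P·L) / (A·E).
Solve for L: L = (delta·A·E) / P.
Convert to SI units:
  P = 11.97 kN = 11970 N
  E = 12 GPa = 1.2 × 10¹⁰ Pa
  delta = 0.4474 mm = 0.0004474 m
Substitute:
  L = (0.0004474 × 0.009798 × (1.2 × 10¹⁰)) / 11970
  L = 4.395 m
Final answer: L = 4.395 m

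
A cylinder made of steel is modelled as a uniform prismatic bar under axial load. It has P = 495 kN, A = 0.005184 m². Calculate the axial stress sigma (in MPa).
Model: a uniform prismatic bar under axial load, so sigma = P / A.
Convert to SI units:
  P = 495 kN = 495000 N
Substitute:
  sigma = 495000 / 0.005184
  sigma = 9.549 × 10⁷ Pa
Convert: sigma = 9.549 × 10⁷ Pa = 95.49 MPa
Final answer: sigma = 95.49 MPa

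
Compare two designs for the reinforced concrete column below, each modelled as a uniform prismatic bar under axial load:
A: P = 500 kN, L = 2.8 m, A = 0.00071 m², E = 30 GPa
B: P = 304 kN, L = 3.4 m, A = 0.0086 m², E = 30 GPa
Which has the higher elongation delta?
Model: a uniform prismatic bar under axial load, so delta = (P·L) / (A·E) (SI units).
  A: delta = (500000 × 2.8) / (0.00071 × (3 × 10¹⁰)) = 0.06573 m = 65.73 mm
  B: delta = (304000 × 3.4) / (0.0086 × (3 × 10¹⁰)) = 0.004006 m = 4.006 mm
65.73 mm > 4.006 mm, so A is larger.
Final answer: A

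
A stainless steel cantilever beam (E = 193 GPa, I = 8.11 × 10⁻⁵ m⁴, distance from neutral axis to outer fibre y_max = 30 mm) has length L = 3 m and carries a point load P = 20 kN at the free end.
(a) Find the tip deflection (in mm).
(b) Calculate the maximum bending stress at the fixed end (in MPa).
(a) Tip deflection of a cantilever with an end point load: δ = P·L^3 / (3·E·I). Convert P = 20 kN = 20000 N, E = 193 GPa = 1.93 × 10¹¹ Pa.
  δ = (20000 × 3^3) / (3 × (1.93 × 10¹¹) × (8.11 × 10⁻⁵)) = 0.0115 m = 11.5 mm
(b) Maximum bending moment at the fixed end: M = P·L = 20000 × 3 = 60000 N·m. Convert y_max = 30 mm = 0.03 m.
  σ = M·y_max / I = (60000 × 0.03) / (8.11 × 10⁻⁵) = 2.219 × 10⁷ Pa = 22.19 MPa
Final answer: (a) δ = 11.5 mm, (b) σ = 22.19 MPa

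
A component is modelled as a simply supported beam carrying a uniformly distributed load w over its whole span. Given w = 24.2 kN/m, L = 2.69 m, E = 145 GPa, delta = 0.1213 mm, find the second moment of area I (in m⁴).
Model: a simply supported beam carrying a uniformly distributed load w over its whole span, so delta = (5·w·L^4) / (384·E·I).
Solve for I: I = (5·w·L^4) / (384·delta·E).
Convert to SI units:
  w = 24.2 kN/m = 24200 N/m
  E = 145 GPa = 1.45 × 10¹¹ Pa
  delta = 0.1213 mm = 0.0001213 m
Substitute:
  I = (5 × 24200 × 2.69^4) / (384 × 0.0001213 × (1.45 × 10¹¹))
  I = 0.0009381 m⁴
Final answer: I = 0.0009381 m⁴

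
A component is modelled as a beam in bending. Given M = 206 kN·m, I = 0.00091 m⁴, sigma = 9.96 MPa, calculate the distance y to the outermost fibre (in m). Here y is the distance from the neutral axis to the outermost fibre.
Model: a beam in bending, so sigma = (M·y) / I.
Solve for y: y = (sigma·I) / M.
Convert to SI units:
  M = 206 kN·m = 206000 N·m
  sigma = 9.96 MPa = 9.96 × 10⁶ Pa
Substitute:
  y = ((9.96 × 10⁶) × 0.00091) / 206000
  y = 0.044 m
Final answer: y = 0.044 m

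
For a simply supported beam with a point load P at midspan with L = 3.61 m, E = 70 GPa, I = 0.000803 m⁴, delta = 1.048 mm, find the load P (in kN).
Model: a simply supported beam with a point load P at midspan, so delta = (P·L^3) / (48·E·I).
Solve for P: P = (48·delta·E·I) / L^3.
Convert to SI units:
  E = 70 GPa = 7 × 10¹⁰ Pa
  delta = 1.048 mm = 0.001048 m
Substitute:
  P = (48 × 0.001048 × (7 × 10¹⁰) × 0.000803) / 3.61^3
  P = 60100 N
Convert: P = 60100 N = 60.1 kN
Final answer: P = 60.1 kN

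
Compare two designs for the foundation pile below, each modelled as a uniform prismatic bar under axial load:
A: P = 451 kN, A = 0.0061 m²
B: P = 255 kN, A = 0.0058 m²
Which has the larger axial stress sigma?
Model: a uniform prismatic bar under axial load, so sigma = P / A (SI units).
  A: sigma = 451000 / 0.0061 = 7.393 × 10⁷ Pa = 73.93 MPa
  B: sigma = 255000 / 0.0058 = 4.397 × 10⁷ Pa = 43.97 MPa
73.93 MPa > 43.97 MPa, so A is larger.
Final answer: A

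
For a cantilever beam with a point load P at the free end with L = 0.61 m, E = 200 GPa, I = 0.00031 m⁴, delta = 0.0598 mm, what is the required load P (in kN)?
Model: a cantilever beam with a point load P at the free end, so delta = (P·L^3) / (3·E·I).
Solve for P: P = (3·delta·E·I) / L^3.
Convert to SI units:
  E = 200 GPa = 2 × 10¹¹ Pa
  delta = 0.0598 mm = 5.98 × 10⁻⁵ m
Substitute:
  P = (3 × (5.98 × 10⁻⁵) × (2 × 10¹¹) × 0.00031) / 0.61^3
  P = 49000 N
Convert: P = 49000 N = 49 kN
Final answer: P = 49 kN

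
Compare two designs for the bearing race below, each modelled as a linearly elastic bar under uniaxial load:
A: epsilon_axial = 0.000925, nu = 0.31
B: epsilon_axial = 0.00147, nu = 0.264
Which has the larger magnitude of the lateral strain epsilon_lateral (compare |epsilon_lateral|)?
Model: a linearly elastic bar under uniaxial load, so epsilon_lateral = -nu·epsilon_axial (SI units).
  A: epsilon_lateral = -(0.31 × 0.000925) = -0.0002868
  B: epsilon_lateral = -(0.264 × 0.00147) = -0.0003881
|epsilon_lateral|: A = 0.0002868, B = 0.0003881, so B is larger in magnitude.
Final answer: B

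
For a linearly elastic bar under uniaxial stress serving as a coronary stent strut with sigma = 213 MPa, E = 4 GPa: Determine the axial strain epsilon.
Model: a linearly elastic bar under uniaxial stress, so epsilon = sigma / E.
Convert to SI units:
  sigma = 213 MPa = 2.13 × 10⁸ Pa
  E = 4 GPa = 4 × 10⁹ Pa
Substitute:
  epsilon = (2.13 × 10⁸) / (4 × 10⁹)
  epsilon = 0.05325
Final answer: epsilon = 0.05325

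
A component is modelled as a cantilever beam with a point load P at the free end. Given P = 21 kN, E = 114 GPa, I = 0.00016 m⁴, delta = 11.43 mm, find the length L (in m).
Model: a cantilever beam with a point load P at the free end, so delta = (P·L^3) / (3·E·I).
Solve for L: L = ((3·delta·E·I) / P)^(1/3).
Convert to SI units:
  P = 21 kN = 21000 N
  E = 114 GPa = 1.14 × 10¹¹ Pa
  delta = 11.43 mm = 0.01143 m
Substitute:
  L = ((3 × 0.01143 × (1.14 × 10¹¹) × 0.00016) / 21000)^(1/3)
  L = 3.1 m
Final answer: L = 3.1 m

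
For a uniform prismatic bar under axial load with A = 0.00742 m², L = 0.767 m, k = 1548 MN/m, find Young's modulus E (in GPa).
Model: a uniform prismatic bar under axial load, so k = (A·E) / L.
Solve for E: E = (k·L) / A.
Convert to SI units:
  k = 1548 MN/m = 1.548 × 10⁹ N/m
Substitute:
  E = ((1.548 × 10⁹) × 0.767) / 0.00742
  E = 1.6 × 10¹¹ Pa
Convert: E = 1.6 × 10¹¹ Pa = 160 GPa
Final answer: E = 160 GPa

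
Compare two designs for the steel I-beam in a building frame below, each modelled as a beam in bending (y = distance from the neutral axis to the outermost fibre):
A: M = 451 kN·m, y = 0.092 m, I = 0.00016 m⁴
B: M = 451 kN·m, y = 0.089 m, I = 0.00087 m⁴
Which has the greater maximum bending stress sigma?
Model: a beam in bending (y = distance from the neutral axis to the outermost fibre), so sigma = (M·y) / I (SI units).
  A: sigma = (451000 × 0.092) / 0.00016 = 2.593 × 10⁸ Pa = 259.3 MPa
  B: sigma = (451000 × 0.089) / 0.00087 = 4.614 × 10⁷ Pa = 46.14 MPa
259.3 MPa > 46.14 MPa, so A is larger.
Final answer: A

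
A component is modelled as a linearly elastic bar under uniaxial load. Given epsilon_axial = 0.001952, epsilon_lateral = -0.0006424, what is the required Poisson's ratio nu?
Model: a linearly elastic bar under uniaxial load, so epsilon_lateral = -nu·epsilon_axial.
Solve for nu: nu = -epsilon_lateral / epsilon_axial.
Substitute:
  nu = -(-0.0006424) / 0.001952
  nu = 0.3291
Final answer: nu = 0.3291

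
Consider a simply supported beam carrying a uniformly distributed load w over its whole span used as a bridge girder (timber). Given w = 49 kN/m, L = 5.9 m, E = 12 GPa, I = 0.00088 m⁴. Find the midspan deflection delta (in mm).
Model: a simply supported beam carrying a uniformly distributed load w over its whole span, so delta = (5·w·L^4) / (384·E·I).
Convert to SI units:
  w = 49 kN/m = 49000 N/m
  E = 12 GPa = 1.2 × 10¹⁰ Pa
Substitute:
  delta = (5 × 49000 × 5.9^4) / (384 × (1.2 × 10¹⁰) × 0.00088)
  delta = 0.07321 m
Convert: delta = 0.07321 m = 73.21 mm
Final answer: delta = 73.21 mm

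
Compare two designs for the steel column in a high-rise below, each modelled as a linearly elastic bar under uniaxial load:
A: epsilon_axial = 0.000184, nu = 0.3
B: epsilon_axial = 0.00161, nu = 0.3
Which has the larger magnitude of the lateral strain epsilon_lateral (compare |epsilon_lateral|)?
Model: a linearly elastic bar under uniaxial load, so epsilon_lateral = -nu·epsilon_axial (SI units).
  A: epsilon_lateral = -(0.3 × 0.000184) = -5.52 × 10⁻⁵
  B: epsilon_lateral = -(0.3 × 0.00161) = -0.000483
|epsilon_lateral|: A = 5.52 × 10⁻⁵, B = 0.000483, so B is larger in magnitude.
Final answer: B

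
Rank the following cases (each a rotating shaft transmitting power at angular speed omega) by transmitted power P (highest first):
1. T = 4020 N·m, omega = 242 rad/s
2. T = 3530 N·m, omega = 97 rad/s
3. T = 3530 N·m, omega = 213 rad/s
Model: a rotating shaft transmitting power at angular speed omega, so P = T·omega (SI units).
  Case 1: P = 4020 × 242 = 972800 W = 972.8 kW
  Case 2: P = 3530 × 97 = 342400 W = 342.4 kW
  Case 3: P = 3530 × 213 = 751900 W = 751.9 kW
Ordering: 972.8 kW (case 1) > 751.9 kW (case 3) > 342.4 kW (case 2)
Final answer: 1, 3, 2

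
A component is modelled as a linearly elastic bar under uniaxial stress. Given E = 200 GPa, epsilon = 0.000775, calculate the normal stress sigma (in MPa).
Model: a linearly elastic bar under uniaxial stress, so epsilon = sigma / E.
Solve for sigma: sigma = epsilon·E.
Convert to SI units:
  E = 200 GPa = 2 × 10¹¹ Pa
Substitute:
  sigma = 0.000775 × (2 × 10¹¹)
  sigma = 1.55 × 10⁸ Pa
Convert: sigma = 1.55 × 10⁸ Pa = 155 MPa
Final answer: sigma = 155 MPa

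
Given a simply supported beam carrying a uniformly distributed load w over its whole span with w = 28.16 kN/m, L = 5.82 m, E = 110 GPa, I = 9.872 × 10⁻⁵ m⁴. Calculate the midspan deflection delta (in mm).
Model: a simply supported beam carrying a uniformly distributed load w over its whole span, so delta = (5·w·L^4) / (384·E·I).
Convert to SI units:
  w = 28.16 kN/m = 28160 N/m
  E = 110 GPa = 1.1 × 10¹¹ Pa
Substitute:
  delta = (5 × 28160 × 5.82^4) / (384 × (1.1 × 10¹¹) × (9.872 × 10⁻⁵))
  delta = 0.03874 m
Convert: delta = 0.03874 m = 38.74 mm
Final answer: delta = 38.74 mm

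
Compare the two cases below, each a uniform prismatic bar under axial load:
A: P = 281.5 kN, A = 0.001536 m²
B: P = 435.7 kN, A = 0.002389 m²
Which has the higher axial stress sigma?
Model: a uniform prismatic bar under axial load, so sigma = P / A (SI units).
  A: sigma = 281500 / 0.001536 = 1.833 × 10⁸ Pa = 183.3 MPa
  B: sigma = 435700 / 0.002389 = 1.824 × 10⁸ Pa = 182.4 MPa
183.3 MPa > 182.4 MPa, so A is larger.
Final answer: A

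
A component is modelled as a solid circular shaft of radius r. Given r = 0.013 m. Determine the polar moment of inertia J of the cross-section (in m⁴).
Model: a solid circular shaft of radius r, so J = (π·r^4) / 2.
Substitute:
  J = (π × 0.013^4) / 2
  J = 4.486 × 10⁻⁸ m⁴
Final answer: J = 4.486 × 10⁻⁸ m⁴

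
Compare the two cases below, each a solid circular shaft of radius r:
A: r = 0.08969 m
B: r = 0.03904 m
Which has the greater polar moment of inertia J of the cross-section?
Model: a solid circular shaft of radius r, so J = (π·r^4) / 2 (SI units).
  A: J = (π × 0.08969^4) / 2 = 0.0001016 m⁴
  B: J = (π × 0.03904^4) / 2 = 3.649 × 10⁻⁶ m⁴
0.0001016 m⁴ > 3.649 × 10⁻⁶ m⁴, so A is larger.
Final answer: A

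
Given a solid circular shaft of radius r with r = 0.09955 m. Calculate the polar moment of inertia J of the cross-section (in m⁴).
Model: a solid circular shaft of radius r, so J = (π·r^4) / 2.
Substitute:
  J = (π × 0.09955^4) / 2
  J = 0.0001543 m⁴
Final answer: J = 0.0001543 m⁴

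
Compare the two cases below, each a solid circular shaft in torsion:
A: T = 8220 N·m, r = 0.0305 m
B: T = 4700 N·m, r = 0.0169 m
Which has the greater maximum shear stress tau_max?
Model: a solid circular shaft in torsion, so tau_max = (2·T) / (π·r^3) (SI units).
  A: tau_max = (2 × 8220) / (π × 0.0305^3) = 1.844 × 10⁸ Pa = 184.4 MPa
  B: tau_max = (2 × 4700) / (π × 0.0169^3) = 6.199 × 10⁸ Pa = 619.9 MPa
619.9 MPa > 184.4 MPa, so B is larger.
Final answer: B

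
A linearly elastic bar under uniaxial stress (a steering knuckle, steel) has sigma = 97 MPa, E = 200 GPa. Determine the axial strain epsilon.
Model: a linearly elastic bar under uniaxial stress, so epsilon = sigma / E.
Convert to SI units:
  sigma = 97 MPa = 9.7 × 10⁷ Pa
  E = 200 GPa = 2 × 10¹¹ Pa
Substitute:
  epsilon = (9.7 × 10⁷) / (2 × 10¹¹)
  epsilon = 0.000485
Final answer: epsilon = 0.000485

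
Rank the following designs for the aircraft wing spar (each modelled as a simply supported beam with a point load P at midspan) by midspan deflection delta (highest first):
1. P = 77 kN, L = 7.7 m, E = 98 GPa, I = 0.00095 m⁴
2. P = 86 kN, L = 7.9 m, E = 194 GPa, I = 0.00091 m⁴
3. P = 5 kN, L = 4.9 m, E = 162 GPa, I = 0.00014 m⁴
Model: a simply supported beam with a point load P at midspan, so delta = (P·L^3) / (48·E·I) (SI units).
  Case 1: delta = (77000 × 7.7^3) / (48 × (9.8 × 10¹⁰) × 0.00095) = 0.007866 m = 7.866 mm
  Case 2: delta = (86000 × 7.9^3) / (48 × (1.94 × 10¹¹) × 0.00091) = 0.005004 m = 5.004 mm
  Case 3: delta = (5000 × 4.9^3) / (48 × (1.62 × 10¹¹) × 0.00014) = 0.0005403 m = 0.5403 mm
Ordering: 7.866 mm (case 1) > 5.004 mm (case 2) > 0.5403 mm (case 3)
Final answer: 1, 2, 3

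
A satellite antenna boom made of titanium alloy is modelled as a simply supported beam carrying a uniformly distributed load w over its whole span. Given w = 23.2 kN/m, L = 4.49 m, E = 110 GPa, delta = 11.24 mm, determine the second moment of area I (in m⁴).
Model: a simply supported beam carrying a uniformly distributed load w over its whole span, so delta = (5·w·L^4) / (384·E·I).
Solve for I: I = (5·w·L^4) / (384·delta·E).
Convert to SI units:
  w = 23.2 kN/m = 23200 N/m
  E = 110 GPa = 1.1 × 10¹¹ Pa
  delta = 11.24 mm = 0.01124 m
Substitute:
  I = (5 × 23200 × 4.49^4) / (384 × 0.01124 × (1.1 × 10¹¹))
  I = 9.93 × 10⁻⁵ m⁴
Final answer: I = 9.93 × 10⁻⁵ m⁴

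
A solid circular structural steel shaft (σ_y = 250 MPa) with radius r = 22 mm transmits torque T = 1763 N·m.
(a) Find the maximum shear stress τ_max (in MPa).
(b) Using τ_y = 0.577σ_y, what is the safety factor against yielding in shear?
(a) For a solid circular shaft, τ_max = T·r/J with J = π·r^4/2, i.e. τ_max = 2·T / (π·r^3). Convert r = 22 mm = 0.022 m.
  τ_max = (2 × 1763) / (π × 0.022^3) = 1.054 × 10⁸ Pa = 105.4 MPa
(b) τ_y = 0.577 × 250 = 144.25 MPa
  SF = τ_y/τ_max = 144.25 / 105.4 = 1.369
Final answer: (a) τ_max = 105.4 MPa, (b) SF = 1.369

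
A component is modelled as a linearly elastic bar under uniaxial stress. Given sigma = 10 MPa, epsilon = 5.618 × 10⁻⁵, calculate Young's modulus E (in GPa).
Model: a linearly elastic bar under uniaxial stress, so epsilon = sigma / E.
Solve for E: E = sigma / epsilon.
Convert to SI units:
  sigma = 10 MPa = 1 × 10⁷ Pa
Substitute:
  E = (1 × 10⁷) / (5.618 × 10⁻⁵)
  E = 1.78 × 10¹¹ Pa
Convert: E = 1.78 × 10¹¹ Pa = 178 GPa
Final answer: E = 178 GPa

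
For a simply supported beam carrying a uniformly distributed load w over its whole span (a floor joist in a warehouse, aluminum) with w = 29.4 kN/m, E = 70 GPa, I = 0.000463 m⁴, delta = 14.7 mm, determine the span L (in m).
Model: a simply supported beam carrying a uniformly distributed load w over its whole span, so delta = (5·w·L^4) / (384·E·I).
Solve for L: L = ((384·delta·E·I) / (5·w))^(1/4).
Convert to SI units:
  w = 29.4 kN/m = 29400 N/m
  E = 70 GPa = 7 × 10¹⁰ Pa
  delta = 14.7 mm = 0.0147 m
Substitute:
  L = ((384 × 0.0147 × (7 × 10¹⁰) × 0.000463) / (5 × 29400))^(1/4)
  L = 5.94 m
Final answer: L = 5.94 m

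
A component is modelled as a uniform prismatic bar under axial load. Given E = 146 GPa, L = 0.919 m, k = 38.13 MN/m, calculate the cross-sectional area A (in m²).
Model: a uniform prismatic bar under axial load, so k = (A·E) / L.
Solve for A: A = (k·L) / E.
Convert to SI units:
  E = 146 GPa = 1.46 × 10¹¹ Pa
  k = 38.13 MN/m = 3.813 × 10⁷ N/m
Substitute:
  A = ((3.813 × 10⁷) × 0.919) / (1.46 × 10¹¹)
  A = 0.00024 m²
Final answer: A = 0.00024 m²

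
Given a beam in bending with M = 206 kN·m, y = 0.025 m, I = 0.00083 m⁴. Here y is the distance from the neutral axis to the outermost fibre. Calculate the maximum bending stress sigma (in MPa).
Model: a beam in bending, so sigma = (M·y) / I.
Convert to SI units:
  M = 206 kN·m = 206000 N·m
Substitute:
  sigma = (206000 × 0.025) / 0.00083
  sigma = 6.205 × 10⁶ Pa
Convert: sigma = 6.205 × 10⁶ Pa = 6.205 MPa
Final answer: sigma = 6.205 MPa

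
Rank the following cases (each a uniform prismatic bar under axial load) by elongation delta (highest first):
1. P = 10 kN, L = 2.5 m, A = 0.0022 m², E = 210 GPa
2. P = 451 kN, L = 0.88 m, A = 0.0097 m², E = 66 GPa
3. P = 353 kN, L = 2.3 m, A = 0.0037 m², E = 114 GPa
Model: a uniform prismatic bar under axial load, so delta = (P·L) / (A·E) (SI units).
  Case 1: delta = (10000 × 2.5) / (0.0022 × (2.1 × 10¹¹)) = 5.411 × 10⁻⁵ m = 0.05411 mm
  Case 2: delta = (451000 × 0.88) / (0.0097 × (6.6 × 10¹⁰)) = 0.0006199 m = 0.6199 mm
  Case 3: delta = (353000 × 2.3) / (0.0037 × (1.14 × 10¹¹)) = 0.001925 m = 1.925 mm
Ordering: 1.925 mm (case 3) > 0.6199 mm (case 2) > 0.05411 mm (case 1)
Final answer: 3, 2, 1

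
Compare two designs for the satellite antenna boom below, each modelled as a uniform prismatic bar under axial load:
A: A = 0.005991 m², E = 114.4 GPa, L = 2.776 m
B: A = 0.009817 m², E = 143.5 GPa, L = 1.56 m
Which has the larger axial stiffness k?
Model: a uniform prismatic bar under axial load, so k = (A·E) / L (SI units).
  A: k = (0.005991 × (1.144 × 10¹¹)) / 2.776 = 2.469 × 10⁸ N/m = 246.9 MN/m
  B: k = (0.009817 × (1.435 × 10¹¹)) / 1.56 = 9.03 × 10⁸ N/m = 903 MN/m
903 MN/m > 246.9 MN/m, so B is larger.
Final answer: B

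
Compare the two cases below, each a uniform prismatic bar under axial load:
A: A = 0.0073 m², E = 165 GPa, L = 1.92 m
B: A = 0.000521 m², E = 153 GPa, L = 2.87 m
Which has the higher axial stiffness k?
Model: a uniform prismatic bar under axial load, so k = (A·E) / L (SI units).
  A: k = (0.0073 × (1.65 × 10¹¹)) / 1.92 = 6.273 × 10⁸ N/m = 627.3 MN/m
  B: k = (0.000521 × (1.53 × 10¹¹)) / 2.87 = 2.777 × 10⁷ N/m = 27.77 MN/m
627.3 MN/m > 27.77 MN/m, so A is larger.
Final answer: A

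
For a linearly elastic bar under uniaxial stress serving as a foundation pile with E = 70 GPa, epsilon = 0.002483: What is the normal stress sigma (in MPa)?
Model: a linearly elastic bar under uniaxial stress, so sigma = E·epsilon.
Convert to SI units:
  E = 70 GPa = 7 × 10¹⁰ Pa
Substitute:
  sigma = (7 × 10¹⁰) × 0.002483
  sigma = 1.738 × 10⁸ Pa
Convert: sigma = 1.738 × 10⁸ Pa = 173.8 MPa
Final answer: sigma = 173.8 MPa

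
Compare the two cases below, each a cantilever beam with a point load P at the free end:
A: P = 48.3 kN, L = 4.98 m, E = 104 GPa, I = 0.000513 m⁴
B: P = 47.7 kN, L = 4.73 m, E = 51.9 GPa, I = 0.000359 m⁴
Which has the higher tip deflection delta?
Model: a cantilever beam with a point load P at the free end, so delta = (P·L^3) / (3·E·I) (SI units).
  A: delta = (48300 × 4.98^3) / (3 × (1.04 × 10¹¹) × 0.000513) = 0.03727 m = 37.27 mm
  B: delta = (47700 × 4.73^3) / (3 × (5.19 × 10¹⁰) × 0.000359) = 0.09031 m = 90.31 mm
90.31 mm > 37.27 mm, so B is larger.
Final answer: B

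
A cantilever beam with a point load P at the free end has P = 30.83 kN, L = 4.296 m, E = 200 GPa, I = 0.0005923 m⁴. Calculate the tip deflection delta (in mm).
Model: a cantilever beam with a point load P at the free end, so delta = (P·L^3) / (3·E·I).
Convert to SI units:
  P = 30.83 kN = 30830 N
  E = 200 GPa = 2 × 10¹¹ Pa
Substitute:
  delta = (30830 × 4.296^3) / (3 × (2 × 10¹¹) × 0.0005923)
  delta = 0.006878 m
Convert: delta = 0.006878 m = 6.878 mm
Final answer: delta = 6.878 mm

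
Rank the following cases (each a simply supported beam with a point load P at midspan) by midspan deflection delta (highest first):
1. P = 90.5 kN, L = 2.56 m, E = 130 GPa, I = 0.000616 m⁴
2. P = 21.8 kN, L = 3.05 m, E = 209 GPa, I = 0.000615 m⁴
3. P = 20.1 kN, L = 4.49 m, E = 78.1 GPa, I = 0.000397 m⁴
Model: a simply supported beam with a point load P at midspan, so delta = (P·L^3) / (48·E·I) (SI units).
  Case 1: delta = (90500 × 2.56^3) / (48 × (1.3 × 10¹¹) × 0.000616) = 0.000395 m = 0.395 mm
  Case 2: delta = (21800 × 3.05^3) / (48 × (2.09 × 10¹¹) × 0.000615) = 0.0001003 m = 0.1003 mm
  Case 3: delta = (20100 × 4.49^3) / (48 × (7.81 × 10¹⁰) × 0.000397) = 0.001223 m = 1.223 mm
Ordering: 1.223 mm (case 3) > 0.395 mm (case 1) > 0.1003 mm (case 2)
Final answer: 3, 1, 2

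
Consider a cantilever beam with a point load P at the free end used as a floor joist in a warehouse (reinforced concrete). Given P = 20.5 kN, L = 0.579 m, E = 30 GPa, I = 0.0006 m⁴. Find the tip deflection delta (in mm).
Model: a cantilever beam with a point load P at the free end, so delta = (P·L^3) / (3·E·I).
Convert to SI units:
  P = 20.5 kN = 20500 N
  E = 30 GPa = 3 × 10¹⁰ Pa
Substitute:
  delta = (20500 × 0.579^3) / (3 × (3 × 10¹⁰) × 0.0006)
  delta = 7.369 × 10⁻⁵ m
Convert: delta = 7.369 × 10⁻⁵ m = 0.07369 mm
Final answer: delta = 0.07369 mm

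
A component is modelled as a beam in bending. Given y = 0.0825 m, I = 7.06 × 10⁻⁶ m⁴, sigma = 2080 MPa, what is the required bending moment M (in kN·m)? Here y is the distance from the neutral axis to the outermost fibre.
Model: a beam in bending, so sigma = (M·y) / I.
Solve for M: M = (sigma·I) / y.
Convert to SI units:
  sigma = 2080 MPa = 2.08 × 10⁹ Pa
Substitute:
  M = ((2.08 × 10⁹) × (7.06 × 10⁻⁶)) / 0.0825
  M = 178000 N·m
Convert: M = 178000 N·m = 178 kN·m
Final answer: M = 178 kN·m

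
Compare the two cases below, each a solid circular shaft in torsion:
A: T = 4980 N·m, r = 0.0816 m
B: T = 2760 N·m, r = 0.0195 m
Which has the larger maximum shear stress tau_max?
Model: a solid circular shaft in torsion, so tau_max = (2·T) / (π·r^3) (SI units).
  A: tau_max = (2 × 4980) / (π × 0.0816^3) = 5.835 × 10⁶ Pa = 5.835 MPa
  B: tau_max = (2 × 2760) / (π × 0.0195^3) = 2.37 × 10⁸ Pa = 237 MPa
237 MPa > 5.835 MPa, so B is larger.
Final answer: B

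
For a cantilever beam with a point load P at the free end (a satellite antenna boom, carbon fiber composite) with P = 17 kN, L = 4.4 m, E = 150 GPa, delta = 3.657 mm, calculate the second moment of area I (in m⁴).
Model: a cantilever beam with a point load P at the free end, so delta = (P·L^3) / (3·E·I).
Solve for I: I = (P·L^3) / (3·delta·E).
Convert to SI units:
  P = 17 kN = 17000 N
  E = 150 GPa = 1.5 × 10¹¹ Pa
  delta = 3.657 mm = 0.003657 m
Substitute:
  I = (17000 × 4.4^3) / (3 × 0.003657 × (1.5 × 10¹¹))
  I = 0.00088 m⁴
Final answer: I = 0.00088 m⁴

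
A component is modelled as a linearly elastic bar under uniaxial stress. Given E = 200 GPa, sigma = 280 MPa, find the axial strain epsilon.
Model: a linearly elastic bar under uniaxial stress, so sigma = E·epsilon.
Solve for epsilon: epsilon = sigma / E.
Convert to SI units:
  E = 200 GPa = 2 × 10¹¹ Pa
  sigma = 280 MPa = 2.8 × 10⁸ Pa
Substitute:
  epsilon = (2.8 × 10⁸) / (2 × 10¹¹)
  epsilon = 0.0014
Final answer: epsilon = 0.0014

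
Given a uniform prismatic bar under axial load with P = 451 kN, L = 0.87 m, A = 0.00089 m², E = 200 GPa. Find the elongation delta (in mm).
Model: a uniform prismatic bar under axial load, so delta = (P·L) / (A·E).
Convert to SI units:
  P = 451 kN = 451000 N
  E = 200 GPa = 2 × 10¹¹ Pa
Substitute:
  delta = (451000 × 0.87) / (0.00089 × (2 × 10¹¹))
  delta = 0.002204 m
Convert: delta = 0.002204 m = 2.204 mm
Final answer: delta = 2.204 mm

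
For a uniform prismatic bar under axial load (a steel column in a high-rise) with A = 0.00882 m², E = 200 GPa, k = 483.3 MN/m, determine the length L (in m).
Model: a uniform prismatic bar under axial load, so k = (A·E) / L.
Solve for L: L = (A·E) / k.
Convert to SI units:
  E = 200 GPa = 2 × 10¹¹ Pa
  k = 483.3 MN/m = 4.833 × 10⁸ N/m
Substitute:
  L = (0.00882 × (2 × 10¹¹)) / (4.833 × 10⁸)
  L = 3.65 m
Final answer: L = 3.65 m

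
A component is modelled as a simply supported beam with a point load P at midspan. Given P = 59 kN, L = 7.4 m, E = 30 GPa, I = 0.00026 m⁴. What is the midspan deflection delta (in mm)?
Model: a simply supported beam with a point load P at midspan, so delta = (P·L^3) / (48·E·I).
Convert to SI units:
  P = 59 kN = 59000 N
  E = 30 GPa = 3 × 10¹⁰ Pa
Substitute:
  delta = (59000 × 7.4^3) / (48 × (3 × 10¹⁰) × 0.00026)
  delta = 0.06386 m
Convert: delta = 0.06386 m = 63.86 mm
Final answer: delta = 63.86 mm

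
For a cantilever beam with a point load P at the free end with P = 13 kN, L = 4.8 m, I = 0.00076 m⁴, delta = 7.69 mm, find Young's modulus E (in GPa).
Model: a cantilever beam with a point load P at the free end, so delta = (P·L^3) / (3·E·I).
Solve for E: E = (P·L^3) / (3·delta·I).
Convert to SI units:
  P = 13 kN = 13000 N
  delta = 7.69 mm = 0.00769 m
Substitute:
  E = (13000 × 4.8^3) / (3 × 0.00769 × 0.00076)
  E = 8.2 × 10¹⁰ Pa
Convert: E = 8.2 × 10¹⁰ Pa = 82 GPa
Final answer: E = 82 GPa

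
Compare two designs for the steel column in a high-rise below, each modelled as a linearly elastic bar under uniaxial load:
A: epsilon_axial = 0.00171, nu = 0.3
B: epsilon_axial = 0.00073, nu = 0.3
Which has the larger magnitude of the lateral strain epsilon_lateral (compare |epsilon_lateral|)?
Model: a linearly elastic bar under uniaxial load, so epsilon_lateral = -nu·epsilon_axial (SI units).
  A: epsilon_lateral = -(0.3 × 0.00171) = -0.000513
  B: epsilon_lateral = -(0.3 × 0.00073) = -0.000219
|epsilon_lateral|: A = 0.000513, B = 0.000219, so A is larger in magnitude.
Final answer: A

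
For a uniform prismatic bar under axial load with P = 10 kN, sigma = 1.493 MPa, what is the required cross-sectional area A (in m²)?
Model: a uniform prismatic bar under axial load, so sigma = P / A.
Solve for A: A = P / sigma.
Convert to SI units:
  P = 10 kN = 10000 N
  sigma = 1.493 MPa = 1.493 × 10⁶ Pa
Substitute:
  A = 10000 / (1.493 × 10⁶)
  A = 0.006698 m²
Final answer: A = 0.006698 m²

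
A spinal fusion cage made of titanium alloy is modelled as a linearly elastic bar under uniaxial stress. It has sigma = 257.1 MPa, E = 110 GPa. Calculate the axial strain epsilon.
Model: a linearly elastic bar under uniaxial stress, so epsilon = sigma / E.
Convert to SI units:
  sigma = 257.1 MPa = 2.571 × 10⁸ Pa
  E = 110 GPa = 1.1 × 10¹¹ Pa
Substitute:
  epsilon = (2.571 × 10⁸) / (1.1 × 10¹¹)
  epsilon = 0.002337
Final answer: epsilon = 0.002337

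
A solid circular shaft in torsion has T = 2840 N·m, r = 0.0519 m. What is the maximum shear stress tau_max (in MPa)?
Model: a solid circular shaft in torsion, so tau_max = (2·T) / (π·r^3).
Substitute:
  tau_max = (2 × 2840) / (π × 0.0519^3)
  tau_max = 1.293 × 10⁷ Pa
Convert: tau_max = 1.293 × 10⁷ Pa = 12.93 MPa
Final answer: tau_max = 12.93 MPa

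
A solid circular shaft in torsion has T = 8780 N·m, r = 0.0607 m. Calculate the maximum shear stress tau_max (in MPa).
Model: a solid circular shaft in torsion, so tau_max = (2·T) / (π·r^3).
Substitute:
  tau_max = (2 × 8780) / (π × 0.0607^3)
  tau_max = 2.499 × 10⁷ Pa
Convert: tau_max = 2.499 × 10⁷ Pa = 24.99 MPa
Final answer: tau_max = 24.99 MPa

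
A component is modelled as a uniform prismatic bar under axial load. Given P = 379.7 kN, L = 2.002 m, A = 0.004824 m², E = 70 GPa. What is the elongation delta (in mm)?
Model: a uniform prismatic bar under axial load, so delta = (P·L) / (A·E).
Convert to SI units:
  P = 379.7 kN = 379700 N
  E = 70 GPa = 7 × 10¹⁰ Pa
Substitute:
  delta = (379700 × 2.002) / (0.004824 × (7 × 10¹⁰))
  delta = 0.002251 m
Convert: delta = 0.002251 m = 2.251 mm
Final answer: delta = 2.251 mm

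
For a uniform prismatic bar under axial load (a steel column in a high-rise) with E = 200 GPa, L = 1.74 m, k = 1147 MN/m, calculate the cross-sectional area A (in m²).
Model: a uniform prismatic bar under axial load, so k = (A·E) / L.
Solve for A: A = (k·L) / E.
Convert to SI units:
  E = 200 GPa = 2 × 10¹¹ Pa
  k = 1147 MN/m = 1.147 × 10⁹ N/m
Substitute:
  A = ((1.147 × 10⁹) × 1.74) / (2 × 10¹¹)
  A = 0.009979 m²
Final answer: A = 0.009979 m²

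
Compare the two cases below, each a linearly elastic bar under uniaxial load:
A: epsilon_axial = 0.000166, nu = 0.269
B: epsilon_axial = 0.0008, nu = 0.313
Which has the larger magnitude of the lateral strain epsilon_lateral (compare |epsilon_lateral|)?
Model: a linearly elastic bar under uniaxial load, so epsilon_lateral = -nu·epsilon_axial (SI units).
  A: epsilon_lateral = -(0.269 × 0.000166) = -4.465 × 10⁻⁵
  B: epsilon_lateral = -(0.313 × 0.0008) = -0.0002504
|epsilon_lateral|: A = 4.465 × 10⁻⁵, B = 0.0002504, so B is larger in magnitude.
Final answer: B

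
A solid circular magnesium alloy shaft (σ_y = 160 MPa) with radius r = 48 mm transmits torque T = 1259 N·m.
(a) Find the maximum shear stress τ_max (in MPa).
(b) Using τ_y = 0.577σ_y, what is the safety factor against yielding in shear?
(a) For a solid circular shaft, τ_max = T·r/J with J = π·r^4/2, i.e. τ_max = 2·T / (π·r^3). Convert r = 48 mm = 0.048 m.
  τ_max = (2 × 1259) / (π × 0.048^3) = 7.247 × 10⁶ Pa = 7.247 MPa
(b) τ_y = 0.577 × 160 = 92.32 MPa
  SF = τ_y/τ_max = 92.32 / 7.247 = 12.74
Final answer: (a) τ_max = 7.247 MPa, (b) SF = 12.74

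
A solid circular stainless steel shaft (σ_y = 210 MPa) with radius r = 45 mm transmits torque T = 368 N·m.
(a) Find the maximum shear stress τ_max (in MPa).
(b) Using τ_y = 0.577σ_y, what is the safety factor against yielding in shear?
(a) For a solid circular shaft, τ_max = T·r/J with J = π·r^4/2, i.e. τ_max = 2·T / (π·r^3). Convert r = 45 mm = 0.045 m.
  τ_max = (2 × 368) / (π × 0.045^3) = 2.571 × 10⁶ Pa = 2.571 MPa
(b) τ_y = 0.577 × 210 = 121.17 MPa
  SF = τ_y/τ_max = 121.17 / 2.571 = 47.13
Final answer: (a) τ_max = 2.571 MPa, (b) SF = 47.13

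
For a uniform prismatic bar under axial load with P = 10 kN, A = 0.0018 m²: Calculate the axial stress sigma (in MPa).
Model: a uniform prismatic bar under axial load, so sigma = P / A.
Convert to SI units:
  P = 10 kN = 10000 N
Substitute:
  sigma = 10000 / 0.0018
  sigma = 5.556 × 10⁶ Pa
Convert: sigma = 5.556 × 10⁶ Pa = 5.556 MPa
Final answer: sigma = 5.556 MPa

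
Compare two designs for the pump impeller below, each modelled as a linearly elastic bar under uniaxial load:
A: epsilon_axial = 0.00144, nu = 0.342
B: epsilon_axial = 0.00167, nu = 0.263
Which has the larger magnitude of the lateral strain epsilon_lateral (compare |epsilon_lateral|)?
Model: a linearly elastic bar under uniaxial load, so epsilon_lateral = -nu·epsilon_axial (SI units).
  A: epsilon_lateral = -(0.342 × 0.00144) = -0.0004925
  B: epsilon_lateral = -(0.263 × 0.00167) = -0.0004392
|epsilon_lateral|: A = 0.0004925, B = 0.0004392, so A is larger in magnitude.
Final answer: A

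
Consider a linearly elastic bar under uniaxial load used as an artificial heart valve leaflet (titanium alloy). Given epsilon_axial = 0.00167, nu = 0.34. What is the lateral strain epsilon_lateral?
Model: a linearly elastic bar under uniaxial load, so epsilon_lateral = -nu·epsilon_axial.
Substitute:
  epsilon_lateral = -(0.34 × 0.00167)
  epsilon_lateral = -0.0005678
Final answer: epsilon_lateral = -0.0005678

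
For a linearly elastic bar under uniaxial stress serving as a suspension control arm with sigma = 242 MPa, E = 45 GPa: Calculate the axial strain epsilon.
Model: a linearly elastic bar under uniaxial stress, so epsilon = sigma / E.
Convert to SI units:
  sigma = 242 MPa = 2.42 × 10⁸ Pa
  E = 45 GPa = 4.5 × 10¹⁰ Pa
Substitute:
  epsilon = (2.42 × 10⁸) / (4.5 × 10¹⁰)
  epsilon = 0.005378
Final answer: epsilon = 0.005378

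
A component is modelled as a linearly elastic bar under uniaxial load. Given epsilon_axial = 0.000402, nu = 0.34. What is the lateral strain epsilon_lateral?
Model: a linearly elastic bar under uniaxial load, so epsilon_lateral = -nu·epsilon_axial.
Substitute:
  epsilon_lateral = -(0.34 × 0.000402)
  epsilon_lateral = -0.0001367
Final answer: epsilon_lateral = -0.0001367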